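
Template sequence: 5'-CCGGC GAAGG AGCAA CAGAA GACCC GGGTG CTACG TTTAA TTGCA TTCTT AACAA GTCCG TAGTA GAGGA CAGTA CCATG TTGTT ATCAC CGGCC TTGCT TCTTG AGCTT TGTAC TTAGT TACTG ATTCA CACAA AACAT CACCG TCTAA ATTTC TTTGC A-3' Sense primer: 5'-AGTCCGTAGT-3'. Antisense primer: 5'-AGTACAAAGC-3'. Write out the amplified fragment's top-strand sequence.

Scanning the template, AGTCCGTAGT occurs at positions 55–64; this primer anneals to the bottom strand there with its 3' end pointing downstream.
Taking the reverse complement of AGTACAAAGC gives GCTTTGTACT, found at positions 107–116 on the template; the primer anneals here to the top strand with its 3' end pointing upstream.
The product is the template from position 55 through 116 (62 bp).

5'-AGTCCGTAGTAGAGGACAGTACCATGTTGTTATCACCGGCCTTGCTTCTTGAGCTTTGTACT-3'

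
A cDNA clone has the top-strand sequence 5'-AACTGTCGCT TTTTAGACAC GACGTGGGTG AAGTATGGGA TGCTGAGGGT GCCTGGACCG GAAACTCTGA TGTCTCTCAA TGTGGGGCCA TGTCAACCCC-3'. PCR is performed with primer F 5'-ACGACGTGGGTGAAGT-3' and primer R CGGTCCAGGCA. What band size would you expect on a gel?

The forward primer matches the template at positions 19–34.
Reverse complement of the reverse primer: TGCCTGGACCG. This occurs on the top strand at positions 50–60.
Amplicon spans positions 19–60: 42 bp.

42 bp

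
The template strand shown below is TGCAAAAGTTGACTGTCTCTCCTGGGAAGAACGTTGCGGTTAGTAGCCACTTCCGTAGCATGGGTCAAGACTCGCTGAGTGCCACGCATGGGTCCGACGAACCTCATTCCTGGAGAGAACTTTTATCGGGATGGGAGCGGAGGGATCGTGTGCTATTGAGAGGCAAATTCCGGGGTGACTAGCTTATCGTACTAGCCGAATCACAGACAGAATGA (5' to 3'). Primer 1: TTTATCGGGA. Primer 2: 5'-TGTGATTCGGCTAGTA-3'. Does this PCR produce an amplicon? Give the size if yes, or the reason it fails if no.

Yes — an 84 bp product.

Primer 1 (TTTATCGGGA) matches the top strand at positions 122–131; it acts as a forward primer.
Primer 2's reverse complement is TACTAGCCGAATCACA, matching the top strand at positions 190–205; it acts as a reverse primer.
The 3' ends face each other across positions 122–205, giving an 84 bp product.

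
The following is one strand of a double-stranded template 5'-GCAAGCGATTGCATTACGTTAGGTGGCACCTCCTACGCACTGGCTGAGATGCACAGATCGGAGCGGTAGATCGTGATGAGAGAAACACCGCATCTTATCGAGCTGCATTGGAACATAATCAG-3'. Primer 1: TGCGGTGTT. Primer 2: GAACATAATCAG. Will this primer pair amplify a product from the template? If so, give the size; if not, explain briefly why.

Primer 1 (TGCGGTGTT) has reverse complement AACACCGCA, which matches the top strand at positions 84–92; primer 1 anneals to the top strand there with its 3' end pointing upstream toward position 84.
Primer 2 (GAACATAATCAG) matches the top strand directly at positions 111–122; it anneals to the bottom strand with its 3' end pointing downstream toward position 122.
The 3' ends diverge (primer 1 extends toward position 1, primer 2 toward position 122), so the primers never converge on a shared product.

No product — the primers' 3' ends point away from each other.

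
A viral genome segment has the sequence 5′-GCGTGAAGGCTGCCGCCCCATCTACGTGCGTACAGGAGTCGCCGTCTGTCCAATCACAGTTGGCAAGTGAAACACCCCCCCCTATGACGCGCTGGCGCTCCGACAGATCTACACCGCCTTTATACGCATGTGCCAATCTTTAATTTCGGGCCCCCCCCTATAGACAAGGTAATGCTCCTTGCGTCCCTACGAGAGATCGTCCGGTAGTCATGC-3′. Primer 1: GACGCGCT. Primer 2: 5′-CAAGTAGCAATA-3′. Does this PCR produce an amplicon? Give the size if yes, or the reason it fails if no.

No product — primer 2 has no binding site in the template.

Primer 2 (CAAGTAGCAATA) does not match the top strand, and its reverse complement TATTGCTACTTG does not match either.
With no annealing site for primer 2, no amplification occurs.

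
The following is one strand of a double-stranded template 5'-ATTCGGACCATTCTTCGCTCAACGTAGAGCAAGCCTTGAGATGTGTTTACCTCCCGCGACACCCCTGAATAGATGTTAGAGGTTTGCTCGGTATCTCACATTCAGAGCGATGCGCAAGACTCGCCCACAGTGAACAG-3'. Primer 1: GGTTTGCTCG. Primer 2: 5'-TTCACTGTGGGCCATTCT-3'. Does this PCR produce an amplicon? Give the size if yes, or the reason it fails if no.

No product — primer 2 has no binding site in the template.

Primer 2 (TTCACTGTGGGCCATTCT) does not match the top strand, and its reverse complement AGAATGGCCCACAGTGAA does not match either.
With no annealing site for primer 2, no amplification occurs.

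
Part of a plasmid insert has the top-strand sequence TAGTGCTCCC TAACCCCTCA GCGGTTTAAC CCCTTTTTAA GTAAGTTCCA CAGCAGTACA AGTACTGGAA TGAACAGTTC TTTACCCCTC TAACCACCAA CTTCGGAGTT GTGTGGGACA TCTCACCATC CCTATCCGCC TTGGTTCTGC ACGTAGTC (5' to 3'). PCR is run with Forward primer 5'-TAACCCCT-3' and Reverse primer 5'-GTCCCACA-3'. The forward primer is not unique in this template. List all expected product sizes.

The forward primer TAACCCCT matches the top strand at positions 11–18, 27–34.
The reverse primer's reverse complement is TGTGGGAC, matching at positions 112–119.
Each forward site pairs with the reverse site to give a product ending at position 119: sizes 109, 93 bp.

109 bp, 93 bp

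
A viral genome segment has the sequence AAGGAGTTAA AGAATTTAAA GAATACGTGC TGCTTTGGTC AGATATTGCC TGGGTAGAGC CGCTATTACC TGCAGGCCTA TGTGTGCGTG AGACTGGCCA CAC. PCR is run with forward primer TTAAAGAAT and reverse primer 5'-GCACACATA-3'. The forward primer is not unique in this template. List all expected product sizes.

The forward primer TTAAAGAAT matches the top strand at positions 7–15, 16–24.
The reverse primer's reverse complement is TATGTGTGC, matching at positions 79–87.
Each forward site pairs with the reverse site to give a product ending at position 87: sizes 81, 72 bp.

81 bp, 72 bp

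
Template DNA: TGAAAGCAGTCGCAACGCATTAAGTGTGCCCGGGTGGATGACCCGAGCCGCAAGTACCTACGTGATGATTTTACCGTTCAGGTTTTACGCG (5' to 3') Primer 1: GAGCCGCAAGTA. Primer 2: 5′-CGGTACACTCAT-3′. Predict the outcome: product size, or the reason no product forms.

Primer 2 (CGGTACACTCAT) does not match the top strand, and its reverse complement ATGAGTGTACCG does not match either.
With no annealing site for primer 2, no amplification occurs.

No product — primer 2 has no binding site in the template.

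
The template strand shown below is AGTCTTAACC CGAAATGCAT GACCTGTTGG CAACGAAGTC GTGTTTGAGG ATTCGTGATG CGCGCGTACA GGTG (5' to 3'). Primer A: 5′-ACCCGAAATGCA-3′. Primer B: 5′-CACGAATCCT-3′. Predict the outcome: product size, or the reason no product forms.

Yes — a 50 bp product.

Primer A (ACCCGAAATGCA) matches the top strand at positions 8–19; it acts as a forward primer.
Primer B's reverse complement is AGGATTCGTG, matching the top strand at positions 48–57; it acts as a reverse primer.
The 3' ends face each other across positions 8–57, giving a 50 bp product.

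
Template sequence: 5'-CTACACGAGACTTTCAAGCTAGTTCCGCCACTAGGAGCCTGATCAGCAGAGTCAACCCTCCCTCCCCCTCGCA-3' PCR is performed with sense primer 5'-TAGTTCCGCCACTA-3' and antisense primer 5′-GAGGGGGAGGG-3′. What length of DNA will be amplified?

51 bp

Scanning the template, TAGTTCCGCCACTA occurs at positions 20–33; this primer anneals to the bottom strand there with its 3' end pointing downstream.
Reverse complement of the reverse primer: CCCTCCCCCTC. This occurs on the top strand at positions 60–70.
The product runs from position 20 to position 70, so its length is 70 − 20 + 1 = 51 bp.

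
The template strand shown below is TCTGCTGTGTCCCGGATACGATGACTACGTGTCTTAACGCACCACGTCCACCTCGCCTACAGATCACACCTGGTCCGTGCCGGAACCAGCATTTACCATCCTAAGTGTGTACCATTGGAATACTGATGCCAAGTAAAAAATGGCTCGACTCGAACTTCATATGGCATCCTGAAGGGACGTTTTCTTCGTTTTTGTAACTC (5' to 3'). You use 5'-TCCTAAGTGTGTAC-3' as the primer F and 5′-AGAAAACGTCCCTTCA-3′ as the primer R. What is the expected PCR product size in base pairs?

87 bp

The forward primer matches the template at positions 99–112.
Reverse complement of the reverse primer: TGAAGGGACGTTTTCT. This occurs on the top strand at positions 170–185.
Product length = (reverse-primer end) − (forward-primer start) + 1 = 185 − 99 + 1 = 87 bp.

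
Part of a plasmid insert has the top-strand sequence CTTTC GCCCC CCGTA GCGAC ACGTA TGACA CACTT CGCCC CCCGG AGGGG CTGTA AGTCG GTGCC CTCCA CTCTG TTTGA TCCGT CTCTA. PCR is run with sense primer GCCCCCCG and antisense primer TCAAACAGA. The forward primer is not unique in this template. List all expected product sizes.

The forward primer GCCCCCCG matches the top strand at positions 6–13, 37–44.
The reverse primer's reverse complement is TCTGTTTGA, matching at positions 72–80.
Each forward site pairs with the reverse site to give a product ending at position 80: sizes 75, 44 bp.

75 bp, 44 bp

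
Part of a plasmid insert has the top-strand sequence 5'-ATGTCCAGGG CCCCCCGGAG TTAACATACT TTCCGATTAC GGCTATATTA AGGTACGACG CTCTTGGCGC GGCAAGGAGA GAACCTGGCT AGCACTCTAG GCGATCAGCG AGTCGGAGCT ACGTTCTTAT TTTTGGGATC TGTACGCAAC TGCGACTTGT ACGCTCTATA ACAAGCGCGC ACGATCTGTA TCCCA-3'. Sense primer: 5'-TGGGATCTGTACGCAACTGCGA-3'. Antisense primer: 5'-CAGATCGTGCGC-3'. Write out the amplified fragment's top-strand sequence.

5'-TGGGATCTGTACGCAACTGCGACTTGTACGCTCTATAACAAGCGCGCACGATCTG-3'

Scanning the template, TGGGATCTGTACGCAACTGCGA occurs at positions 134–155; this primer anneals to the bottom strand there with its 3' end pointing downstream.
Reverse complement of the reverse primer: GCGCACGATCTG. This occurs on the top strand at positions 177–188.
The product is the template from position 134 through 188 (55 bp).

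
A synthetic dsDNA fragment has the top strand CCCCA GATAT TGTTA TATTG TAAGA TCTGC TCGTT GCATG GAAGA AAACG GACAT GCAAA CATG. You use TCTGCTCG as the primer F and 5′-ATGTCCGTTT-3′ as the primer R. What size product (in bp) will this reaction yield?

Scanning the template, TCTGCTCG occurs at positions 26–33; this primer anneals to the bottom strand there with its 3' end pointing downstream.
The reverse primer's reverse complement is AAACGGACAT, which matches the template at positions 46–55.
Product length = (reverse-primer end) − (forward-primer start) + 1 = 55 − 26 + 1 = 30 bp.

30 bp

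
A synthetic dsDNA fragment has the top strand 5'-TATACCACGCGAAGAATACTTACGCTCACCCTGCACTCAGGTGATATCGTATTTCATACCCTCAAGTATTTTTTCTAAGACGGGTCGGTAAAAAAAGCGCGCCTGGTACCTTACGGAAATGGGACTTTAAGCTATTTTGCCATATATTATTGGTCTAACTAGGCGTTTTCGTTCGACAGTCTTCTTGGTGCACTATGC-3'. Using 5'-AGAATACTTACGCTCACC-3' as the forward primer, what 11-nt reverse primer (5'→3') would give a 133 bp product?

The forward primer binds at positions 13–30, so a 133 bp product ends at position 13 + 133 − 1 = 145.
The reverse primer anneals to the top strand over positions 135–145, i.e. to TTTTGCCATAT.
Its sequence written 5'→3' is the reverse complement: ATATGGCAAAA.

5'-ATATGGCAAAA-3'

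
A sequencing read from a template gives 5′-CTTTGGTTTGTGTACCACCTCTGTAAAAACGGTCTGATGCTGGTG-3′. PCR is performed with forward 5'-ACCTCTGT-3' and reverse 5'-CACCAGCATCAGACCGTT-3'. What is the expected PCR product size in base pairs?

Scanning the template, ACCTCTGT occurs at positions 17–24; this primer anneals to the bottom strand there with its 3' end pointing downstream.
Reverse complement of the reverse primer: AACGGTCTGATGCTGGTG. This occurs on the top strand at positions 28–45.
The product runs from position 17 to position 45, so its length is 45 − 17 + 1 = 29 bp.

29 bp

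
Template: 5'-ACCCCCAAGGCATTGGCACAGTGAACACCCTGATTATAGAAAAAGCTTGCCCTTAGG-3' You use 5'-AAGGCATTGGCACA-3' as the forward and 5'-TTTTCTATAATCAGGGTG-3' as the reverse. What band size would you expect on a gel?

The forward primer matches the template at positions 7–20.
The reverse primer's reverse complement is CACCCTGATTATAGAAAA, which matches the template at positions 26–43.
Product length = (reverse-primer end) − (forward-primer start) + 1 = 43 − 7 + 1 = 37 bp.

37 bp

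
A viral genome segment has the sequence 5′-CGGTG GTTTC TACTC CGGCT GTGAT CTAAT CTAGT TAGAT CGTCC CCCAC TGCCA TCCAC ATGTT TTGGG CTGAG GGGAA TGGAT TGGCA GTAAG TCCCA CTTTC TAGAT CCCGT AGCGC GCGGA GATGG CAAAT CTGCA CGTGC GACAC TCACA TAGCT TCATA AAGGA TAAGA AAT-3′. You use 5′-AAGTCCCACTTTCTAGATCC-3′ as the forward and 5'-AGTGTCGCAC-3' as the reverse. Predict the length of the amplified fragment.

59 bp

The forward primer matches the template at positions 93–112.
Reverse complement of the reverse primer: GTGCGACACT. This occurs on the top strand at positions 142–151.
Amplicon spans positions 93–151: 59 bp.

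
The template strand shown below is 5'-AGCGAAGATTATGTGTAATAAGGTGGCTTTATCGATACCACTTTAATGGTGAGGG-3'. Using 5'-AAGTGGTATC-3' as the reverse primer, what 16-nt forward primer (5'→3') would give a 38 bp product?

5'-AGATTATGTGTAATAA-3'

The reverse primer's reverse complement GATACCACTT matches the template at positions 34–43, so the product ends at position 43.
A 38 bp product then starts at position 43 − 38 + 1 = 6.
The forward primer is identical to the top strand there: AGATTATGTGTAATAA.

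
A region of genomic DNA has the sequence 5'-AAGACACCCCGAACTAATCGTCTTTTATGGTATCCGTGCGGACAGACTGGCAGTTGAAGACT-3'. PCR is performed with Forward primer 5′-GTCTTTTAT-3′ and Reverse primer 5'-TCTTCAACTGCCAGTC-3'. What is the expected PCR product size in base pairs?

Scanning the template, GTCTTTTAT occurs at positions 20–28; this primer anneals to the bottom strand there with its 3' end pointing downstream.
Reverse complement of the reverse primer: GACTGGCAGTTGAAGA. This occurs on the top strand at positions 45–60.
Product length = (reverse-primer end) − (forward-primer start) + 1 = 60 − 20 + 1 = 41 bp.

41 bp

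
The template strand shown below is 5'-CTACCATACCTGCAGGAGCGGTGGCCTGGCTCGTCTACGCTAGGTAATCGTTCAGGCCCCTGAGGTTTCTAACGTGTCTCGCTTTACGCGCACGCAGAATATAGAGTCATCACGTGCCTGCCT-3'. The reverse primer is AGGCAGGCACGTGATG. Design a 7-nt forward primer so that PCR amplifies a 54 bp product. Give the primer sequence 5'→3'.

5'-TAACGTG-3'

The reverse primer's reverse complement CATCACGTGCCTGCCT matches the template at positions 108–123, so the product ends at position 123.
A 54 bp product then starts at position 123 − 54 + 1 = 70.
The forward primer is identical to the top strand there: TAACGTG.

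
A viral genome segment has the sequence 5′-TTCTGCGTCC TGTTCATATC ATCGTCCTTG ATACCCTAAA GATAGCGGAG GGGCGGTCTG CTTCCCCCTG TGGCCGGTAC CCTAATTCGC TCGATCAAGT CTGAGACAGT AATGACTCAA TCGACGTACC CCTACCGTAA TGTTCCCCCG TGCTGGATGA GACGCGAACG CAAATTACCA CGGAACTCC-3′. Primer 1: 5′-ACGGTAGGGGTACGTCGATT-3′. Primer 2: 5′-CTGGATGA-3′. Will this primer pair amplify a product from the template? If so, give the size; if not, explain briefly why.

Primer 1 (ACGGTAGGGGTACGTCGATT) has reverse complement AATCGACGTACCCCTACCGT, which matches the top strand at positions 119–138; primer 1 anneals to the top strand there with its 3' end pointing upstream toward position 119.
Primer 2 (CTGGATGA) matches the top strand directly at positions 153–160; it anneals to the bottom strand with its 3' end pointing downstream toward position 160.
The 3' ends diverge (primer 1 extends toward position 1, primer 2 toward position 189), so the primers never converge on a shared product.

No product — the primers' 3' ends point away from each other.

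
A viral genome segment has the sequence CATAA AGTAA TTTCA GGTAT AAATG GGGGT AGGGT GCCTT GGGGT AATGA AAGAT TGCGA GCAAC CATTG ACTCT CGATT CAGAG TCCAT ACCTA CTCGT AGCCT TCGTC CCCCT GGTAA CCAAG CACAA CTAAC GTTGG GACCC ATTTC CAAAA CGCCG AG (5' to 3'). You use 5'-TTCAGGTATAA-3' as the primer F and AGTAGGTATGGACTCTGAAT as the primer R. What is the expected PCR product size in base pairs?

86 bp

Forward primer TTCAGGTATAA is found on the top strand at positions 12–22.
Reverse complement of the reverse primer: ATTCAGAGTCCATACCTACT. This occurs on the top strand at positions 78–97.
The product runs from position 12 to position 97, so its length is 97 − 12 + 1 = 86 bp.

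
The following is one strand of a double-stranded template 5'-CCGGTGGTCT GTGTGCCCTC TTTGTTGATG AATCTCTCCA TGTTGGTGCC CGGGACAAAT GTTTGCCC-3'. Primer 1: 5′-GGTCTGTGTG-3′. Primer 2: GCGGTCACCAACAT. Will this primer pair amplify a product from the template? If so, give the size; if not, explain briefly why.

No product — primer 2 has no binding site in the template.

Primer 2 (GCGGTCACCAACAT) does not match the top strand, and its reverse complement ATGTTGGTGACCGC does not match either.
With no annealing site for primer 2, no amplification occurs.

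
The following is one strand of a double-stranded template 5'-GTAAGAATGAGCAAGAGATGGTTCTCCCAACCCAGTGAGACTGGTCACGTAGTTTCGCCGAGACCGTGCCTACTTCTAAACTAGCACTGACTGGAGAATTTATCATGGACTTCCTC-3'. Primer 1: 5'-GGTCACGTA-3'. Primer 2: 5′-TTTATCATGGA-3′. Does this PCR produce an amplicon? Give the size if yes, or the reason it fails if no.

No product — both primers anneal to the same strand and extend in the same direction.

Primer 1 (GGTCACGTA) matches the top strand at positions 43–51 (3' end points downstream).
Primer 2 (TTTATCATGGA) also matches the top strand directly, at positions 99–109 — its reverse complement TCCATGATAAA is not present.
Both primers anneal to the bottom strand with 3' ends pointing the same way, so neither can prime synthesis back toward the other.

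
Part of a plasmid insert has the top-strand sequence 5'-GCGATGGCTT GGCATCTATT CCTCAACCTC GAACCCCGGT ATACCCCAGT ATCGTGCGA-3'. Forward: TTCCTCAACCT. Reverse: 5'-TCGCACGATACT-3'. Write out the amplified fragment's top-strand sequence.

Forward primer TTCCTCAACCT is found on the top strand at positions 19–29.
Taking the reverse complement of TCGCACGATACT gives AGTATCGTGCGA, found at positions 48–59 on the template; the primer anneals here to the top strand with its 3' end pointing upstream.
The product is the template from position 19 through 59 (41 bp).

5'-TTCCTCAACCTCGAACCCCGGTATACCCCAGTATCGTGCGA-3'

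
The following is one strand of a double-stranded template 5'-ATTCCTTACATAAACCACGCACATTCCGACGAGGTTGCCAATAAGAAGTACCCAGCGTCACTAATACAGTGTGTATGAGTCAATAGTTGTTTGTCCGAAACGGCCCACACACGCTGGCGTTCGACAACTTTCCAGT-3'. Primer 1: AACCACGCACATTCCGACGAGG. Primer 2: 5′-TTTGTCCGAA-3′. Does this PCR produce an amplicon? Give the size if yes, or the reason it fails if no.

No product — both primers anneal to the same strand and extend in the same direction.

Primer 1 (AACCACGCACATTCCGACGAGG) matches the top strand at positions 13–34 (3' end points downstream).
Primer 2 (TTTGTCCGAA) also matches the top strand directly, at positions 90–99 — its reverse complement TTCGGACAAA is not present.
Both primers anneal to the bottom strand with 3' ends pointing the same way, so neither can prime synthesis back toward the other.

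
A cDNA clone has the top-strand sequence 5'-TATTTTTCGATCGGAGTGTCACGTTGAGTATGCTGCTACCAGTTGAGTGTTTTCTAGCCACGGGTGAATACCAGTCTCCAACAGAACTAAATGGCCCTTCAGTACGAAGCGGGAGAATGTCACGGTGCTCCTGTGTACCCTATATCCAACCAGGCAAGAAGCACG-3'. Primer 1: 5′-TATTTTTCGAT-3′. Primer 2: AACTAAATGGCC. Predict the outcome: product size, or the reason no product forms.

Primer 1 (TATTTTTCGAT) matches the top strand at positions 1–11 (3' end points downstream).
Primer 2 (AACTAAATGGCC) also matches the top strand directly, at positions 85–96 — its reverse complement GGCCATTTAGTT is not present.
Both primers anneal to the bottom strand with 3' ends pointing the same way, so neither can prime synthesis back toward the other.

No product — both primers anneal to the same strand and extend in the same direction.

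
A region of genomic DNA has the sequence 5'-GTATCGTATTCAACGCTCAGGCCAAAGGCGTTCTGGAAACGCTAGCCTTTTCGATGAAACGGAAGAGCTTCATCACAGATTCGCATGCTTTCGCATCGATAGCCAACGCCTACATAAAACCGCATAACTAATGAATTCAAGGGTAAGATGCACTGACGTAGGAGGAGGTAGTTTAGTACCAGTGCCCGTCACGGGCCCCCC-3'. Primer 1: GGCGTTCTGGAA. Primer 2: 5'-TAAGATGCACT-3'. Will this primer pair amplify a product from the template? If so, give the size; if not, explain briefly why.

Primer 1 (GGCGTTCTGGAA) matches the top strand at positions 27–38 (3' end points downstream).
Primer 2 (TAAGATGCACT) also matches the top strand directly, at positions 144–154 — its reverse complement AGTGCATCTTA is not present.
Both primers anneal to the bottom strand with 3' ends pointing the same way, so neither can prime synthesis back toward the other.

No product — both primers anneal to the same strand and extend in the same direction.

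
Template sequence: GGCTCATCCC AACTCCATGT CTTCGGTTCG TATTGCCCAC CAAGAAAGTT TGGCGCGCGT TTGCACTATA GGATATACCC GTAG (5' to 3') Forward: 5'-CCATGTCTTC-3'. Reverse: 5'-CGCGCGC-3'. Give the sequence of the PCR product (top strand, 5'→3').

The forward primer matches the template at positions 15–24.
The reverse primer's reverse complement is GCGCGCG, which matches the template at positions 53–59.
The product is the template from position 15 through 59 (45 bp).

5'-CCATGTCTTCGGTTCGTATTGCCCACCAAGAAAGTTTGGCGCGCG-3'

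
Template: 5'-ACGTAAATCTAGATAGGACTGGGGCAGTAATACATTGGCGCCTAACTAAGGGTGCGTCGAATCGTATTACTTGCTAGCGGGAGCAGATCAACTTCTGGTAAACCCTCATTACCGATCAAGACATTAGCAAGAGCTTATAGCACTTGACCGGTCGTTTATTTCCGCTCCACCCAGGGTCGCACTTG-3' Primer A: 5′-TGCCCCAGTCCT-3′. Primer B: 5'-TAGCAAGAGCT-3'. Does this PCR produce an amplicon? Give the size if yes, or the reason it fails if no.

No product — the primers' 3' ends point away from each other.

Primer A (TGCCCCAGTCCT) has reverse complement AGGACTGGGGCA, which matches the top strand at positions 15–26; primer A anneals to the top strand there with its 3' end pointing upstream toward position 15.
Primer B (TAGCAAGAGCT) matches the top strand directly at positions 125–135; it anneals to the bottom strand with its 3' end pointing downstream toward position 135.
The 3' ends diverge (primer A extends toward position 1, primer B toward position 185), so the primers never converge on a shared product.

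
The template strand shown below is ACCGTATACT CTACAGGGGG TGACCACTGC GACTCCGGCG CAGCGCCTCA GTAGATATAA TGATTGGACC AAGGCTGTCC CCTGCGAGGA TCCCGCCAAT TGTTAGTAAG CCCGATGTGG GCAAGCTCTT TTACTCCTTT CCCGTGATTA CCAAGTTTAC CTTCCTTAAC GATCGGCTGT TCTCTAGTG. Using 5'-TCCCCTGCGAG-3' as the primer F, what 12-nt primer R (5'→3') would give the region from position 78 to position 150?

The product's 3' end on the top strand is position 150.
The reverse primer anneals to the top strand over positions 139–150, i.e. to TTCCCGTGATTA.
Its sequence written 5'→3' is the reverse complement: TAATCACGGGAA.

5'-TAATCACGGGAA-3'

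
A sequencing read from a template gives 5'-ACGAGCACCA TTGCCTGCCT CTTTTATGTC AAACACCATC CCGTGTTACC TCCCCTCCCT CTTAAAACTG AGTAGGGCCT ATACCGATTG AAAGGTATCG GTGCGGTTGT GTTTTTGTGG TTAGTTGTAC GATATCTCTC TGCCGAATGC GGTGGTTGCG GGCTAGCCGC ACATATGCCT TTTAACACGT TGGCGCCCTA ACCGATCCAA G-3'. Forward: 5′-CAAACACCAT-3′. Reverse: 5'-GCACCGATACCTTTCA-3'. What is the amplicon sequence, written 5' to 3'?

Forward primer CAAACACCAT is found on the top strand at positions 30–39.
Taking the reverse complement of GCACCGATACCTTTCA gives TGAAAGGTATCGGTGC, found at positions 89–104 on the template; the primer anneals here to the top strand with its 3' end pointing upstream.
The product is the template from position 30 through 104 (75 bp).

5'-CAAACACCATCCCGTGTTACCTCCCCTCCCTCTTAAAACTGAGTAGGGCCTATACCGATTGAAAGGTATCGGTGC-3'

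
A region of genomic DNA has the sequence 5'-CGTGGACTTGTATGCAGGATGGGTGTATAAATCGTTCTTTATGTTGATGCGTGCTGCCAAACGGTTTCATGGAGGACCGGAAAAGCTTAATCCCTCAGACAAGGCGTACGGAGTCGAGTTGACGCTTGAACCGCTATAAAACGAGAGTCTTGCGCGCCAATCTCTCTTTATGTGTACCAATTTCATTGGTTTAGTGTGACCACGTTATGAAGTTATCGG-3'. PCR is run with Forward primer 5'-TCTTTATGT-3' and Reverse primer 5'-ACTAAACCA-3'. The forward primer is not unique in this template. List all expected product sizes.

160 bp, 31 bp

The forward primer TCTTTATGT matches the top strand at positions 36–44, 165–173.
The reverse primer's reverse complement is TGGTTTAGT, matching at positions 187–195.
Each forward site pairs with the reverse site to give a product ending at position 195: sizes 160, 31 bp.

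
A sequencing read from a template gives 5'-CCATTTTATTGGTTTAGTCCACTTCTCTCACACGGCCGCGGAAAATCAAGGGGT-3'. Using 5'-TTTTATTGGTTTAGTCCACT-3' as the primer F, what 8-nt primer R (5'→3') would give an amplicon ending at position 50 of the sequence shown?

The forward primer binds at positions 4–23; the product's 3' end on the top strand is position 50.
The reverse primer anneals to the top strand over positions 43–50, i.e. to AAATCAAG.
Its sequence written 5'→3' is the reverse complement: CTTGATTT.

5'-CTTGATTT-3'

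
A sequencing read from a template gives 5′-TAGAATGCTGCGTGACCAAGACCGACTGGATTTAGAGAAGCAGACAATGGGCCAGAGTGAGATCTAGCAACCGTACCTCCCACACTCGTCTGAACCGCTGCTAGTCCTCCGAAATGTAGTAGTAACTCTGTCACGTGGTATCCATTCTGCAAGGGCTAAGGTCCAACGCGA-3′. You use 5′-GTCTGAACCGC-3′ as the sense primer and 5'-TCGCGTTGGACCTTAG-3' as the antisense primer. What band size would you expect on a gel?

Forward primer GTCTGAACCGC is found on the top strand at positions 88–98.
Taking the reverse complement of TCGCGTTGGACCTTAG gives CTAAGGTCCAACGCGA, found at positions 156–171 on the template; the primer anneals here to the top strand with its 3' end pointing upstream.
The product runs from position 88 to position 171, so its length is 171 − 88 + 1 = 84 bp.

84 bp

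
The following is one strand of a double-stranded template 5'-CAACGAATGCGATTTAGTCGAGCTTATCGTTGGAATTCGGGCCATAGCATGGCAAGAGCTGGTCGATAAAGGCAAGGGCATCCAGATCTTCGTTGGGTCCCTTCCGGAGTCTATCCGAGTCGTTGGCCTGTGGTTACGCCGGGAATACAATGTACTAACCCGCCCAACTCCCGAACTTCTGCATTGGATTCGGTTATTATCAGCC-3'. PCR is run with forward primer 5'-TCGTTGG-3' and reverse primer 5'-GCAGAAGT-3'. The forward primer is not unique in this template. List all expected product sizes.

The forward primer TCGTTGG matches the top strand at positions 27–33, 90–96, 120–126.
The reverse primer's reverse complement is ACTTCTGC, matching at positions 175–182.
Each forward site pairs with the reverse site to give a product ending at position 182: sizes 156, 93, 63 bp.

156 bp, 93 bp, 63 bp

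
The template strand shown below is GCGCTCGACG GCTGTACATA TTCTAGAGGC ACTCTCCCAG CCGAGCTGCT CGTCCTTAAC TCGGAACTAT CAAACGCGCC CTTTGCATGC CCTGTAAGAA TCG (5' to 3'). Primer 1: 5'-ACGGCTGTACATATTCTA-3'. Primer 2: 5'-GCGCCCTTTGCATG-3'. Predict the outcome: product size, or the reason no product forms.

Primer 1 (ACGGCTGTACATATTCTA) matches the top strand at positions 8–25 (3' end points downstream).
Primer 2 (GCGCCCTTTGCATG) also matches the top strand directly, at positions 76–89 — its reverse complement CATGCAAAGGGCGC is not present.
Both primers anneal to the bottom strand with 3' ends pointing the same way, so neither can prime synthesis back toward the other.

No product — both primers anneal to the same strand and extend in the same direction.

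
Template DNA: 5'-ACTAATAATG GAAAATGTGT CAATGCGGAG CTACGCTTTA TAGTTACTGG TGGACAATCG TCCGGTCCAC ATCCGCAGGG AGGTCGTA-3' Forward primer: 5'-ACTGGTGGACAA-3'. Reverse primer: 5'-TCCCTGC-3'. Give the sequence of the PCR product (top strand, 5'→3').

5'-ACTGGTGGACAATCGTCCGGTCCACATCCGCAGGGA-3'

Forward primer ACTGGTGGACAA is found on the top strand at positions 46–57.
Taking the reverse complement of TCCCTGC gives GCAGGGA, found at positions 75–81 on the template; the primer anneals here to the top strand with its 3' end pointing upstream.
The product is the template from position 46 through 81 (36 bp).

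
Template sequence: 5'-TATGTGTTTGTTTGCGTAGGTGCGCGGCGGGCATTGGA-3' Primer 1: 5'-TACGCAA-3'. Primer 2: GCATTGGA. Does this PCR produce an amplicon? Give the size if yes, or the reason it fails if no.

Primer 1 (TACGCAA) has reverse complement TTGCGTA, which matches the top strand at positions 12–18; primer 1 anneals to the top strand there with its 3' end pointing upstream toward position 12.
Primer 2 (GCATTGGA) matches the top strand directly at positions 31–38; it anneals to the bottom strand with its 3' end pointing downstream toward position 38.
The 3' ends diverge (primer 1 extends toward position 1, primer 2 toward position 38), so the primers never converge on a shared product.

No product — the primers' 3' ends point away from each other.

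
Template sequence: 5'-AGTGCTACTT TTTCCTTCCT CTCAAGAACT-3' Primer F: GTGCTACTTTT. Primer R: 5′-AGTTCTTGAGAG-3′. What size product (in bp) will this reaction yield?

29 bp

The forward primer matches the template at positions 2–12.
The reverse primer's reverse complement is CTCTCAAGAACT, which matches the template at positions 19–30.
Amplicon spans positions 2–30: 29 bp.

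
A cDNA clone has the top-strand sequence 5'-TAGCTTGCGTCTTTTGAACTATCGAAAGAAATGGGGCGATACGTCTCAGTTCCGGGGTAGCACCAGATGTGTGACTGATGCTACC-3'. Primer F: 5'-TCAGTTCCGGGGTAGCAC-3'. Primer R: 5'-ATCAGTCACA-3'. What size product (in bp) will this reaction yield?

Scanning the template, TCAGTTCCGGGGTAGCAC occurs at positions 46–63; this primer anneals to the bottom strand there with its 3' end pointing downstream.
Reverse complement of the reverse primer: TGTGACTGAT. This occurs on the top strand at positions 70–79.
Amplicon spans positions 46–79: 34 bp.

34 bp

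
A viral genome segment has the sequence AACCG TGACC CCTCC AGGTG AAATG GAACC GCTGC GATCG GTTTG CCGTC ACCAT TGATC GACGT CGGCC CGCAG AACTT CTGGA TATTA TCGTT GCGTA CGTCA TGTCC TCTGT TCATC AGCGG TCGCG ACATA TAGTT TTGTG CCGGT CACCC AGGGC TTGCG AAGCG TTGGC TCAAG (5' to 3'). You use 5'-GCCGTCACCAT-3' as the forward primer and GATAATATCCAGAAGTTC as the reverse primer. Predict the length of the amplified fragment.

Scanning the template, GCCGTCACCAT occurs at positions 45–55; this primer anneals to the bottom strand there with its 3' end pointing downstream.
The reverse primer's reverse complement is GAACTTCTGGATATTATC, which matches the template at positions 75–92.
The product runs from position 45 to position 92, so its length is 92 − 45 + 1 = 48 bp.

48 bp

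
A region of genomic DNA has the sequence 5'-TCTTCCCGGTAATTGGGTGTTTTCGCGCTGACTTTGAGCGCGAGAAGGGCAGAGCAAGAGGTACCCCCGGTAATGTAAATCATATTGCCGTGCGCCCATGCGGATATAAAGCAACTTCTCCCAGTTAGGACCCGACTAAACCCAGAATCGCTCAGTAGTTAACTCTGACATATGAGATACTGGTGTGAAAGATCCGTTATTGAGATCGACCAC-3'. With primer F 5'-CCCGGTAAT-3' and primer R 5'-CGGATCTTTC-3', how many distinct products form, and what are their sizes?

The forward primer CCCGGTAAT matches the top strand at positions 5–13, 66–74.
The reverse primer's reverse complement is GAAAGATCCG, matching at positions 187–196.
Each forward site pairs with the reverse site to give a product ending at position 196: sizes 192, 131 bp.

Two products: 192 bp, 131 bp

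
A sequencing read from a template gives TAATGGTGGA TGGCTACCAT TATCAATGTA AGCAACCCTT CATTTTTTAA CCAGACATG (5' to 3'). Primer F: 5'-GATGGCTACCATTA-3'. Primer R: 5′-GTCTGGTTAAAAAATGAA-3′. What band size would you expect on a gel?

48 bp

Forward primer GATGGCTACCATTA is found on the top strand at positions 9–22.
Reverse complement of the reverse primer: TTCATTTTTTAACCAGAC. This occurs on the top strand at positions 39–56.
Amplicon spans positions 9–56: 48 bp.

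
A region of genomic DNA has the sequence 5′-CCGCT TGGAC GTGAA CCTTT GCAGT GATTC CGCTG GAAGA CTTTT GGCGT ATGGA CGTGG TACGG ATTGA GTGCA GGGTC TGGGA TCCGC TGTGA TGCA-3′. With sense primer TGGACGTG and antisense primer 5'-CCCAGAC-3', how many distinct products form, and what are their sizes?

Two products: 79 bp, 33 bp

The forward primer TGGACGTG matches the top strand at positions 6–13, 52–59.
The reverse primer's reverse complement is GTCTGGG, matching at positions 78–84.
Each forward site pairs with the reverse site to give a product ending at position 84: sizes 79, 33 bp.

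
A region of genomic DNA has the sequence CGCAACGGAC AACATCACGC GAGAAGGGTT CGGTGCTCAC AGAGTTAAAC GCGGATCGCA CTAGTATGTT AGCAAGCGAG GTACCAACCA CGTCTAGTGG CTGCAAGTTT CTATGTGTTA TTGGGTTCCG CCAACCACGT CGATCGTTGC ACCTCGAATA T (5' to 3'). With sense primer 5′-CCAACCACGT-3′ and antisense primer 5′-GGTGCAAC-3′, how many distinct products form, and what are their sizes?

Two products: 70 bp, 23 bp

The forward primer CCAACCACGT matches the top strand at positions 84–93, 131–140.
The reverse primer's reverse complement is GTTGCACC, matching at positions 146–153.
Each forward site pairs with the reverse site to give a product ending at position 153: sizes 70, 23 bp.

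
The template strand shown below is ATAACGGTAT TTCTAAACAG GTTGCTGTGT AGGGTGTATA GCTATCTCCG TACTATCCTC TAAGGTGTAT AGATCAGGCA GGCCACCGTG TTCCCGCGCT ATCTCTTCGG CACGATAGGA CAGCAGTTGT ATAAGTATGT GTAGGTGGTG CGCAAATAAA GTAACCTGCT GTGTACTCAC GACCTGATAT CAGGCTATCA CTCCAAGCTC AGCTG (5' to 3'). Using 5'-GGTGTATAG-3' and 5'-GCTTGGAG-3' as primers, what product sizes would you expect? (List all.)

The forward primer GGTGTATAG matches the top strand at positions 33–41, 64–72.
The reverse primer's reverse complement is CTCCAAGC, matching at positions 201–208.
Each forward site pairs with the reverse site to give a product ending at position 208: sizes 176, 145 bp.

176 bp, 145 bp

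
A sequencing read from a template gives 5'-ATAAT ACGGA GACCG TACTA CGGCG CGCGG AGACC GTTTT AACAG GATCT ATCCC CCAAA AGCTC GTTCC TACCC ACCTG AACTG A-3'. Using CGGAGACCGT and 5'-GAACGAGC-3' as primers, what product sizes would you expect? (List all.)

63 bp, 42 bp

The forward primer CGGAGACCGT matches the top strand at positions 7–16, 28–37.
The reverse primer's reverse complement is GCTCGTTC, matching at positions 62–69.
Each forward site pairs with the reverse site to give a product ending at position 69: sizes 63, 42 bp.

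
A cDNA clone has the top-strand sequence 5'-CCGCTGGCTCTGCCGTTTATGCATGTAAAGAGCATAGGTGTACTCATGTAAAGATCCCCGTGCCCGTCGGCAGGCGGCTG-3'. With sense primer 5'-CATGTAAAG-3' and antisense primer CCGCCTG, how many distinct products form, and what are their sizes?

Two products: 56 bp, 33 bp

The forward primer CATGTAAAG matches the top strand at positions 22–30, 45–53.
The reverse primer's reverse complement is CAGGCGG, matching at positions 71–77.
Each forward site pairs with the reverse site to give a product ending at position 77: sizes 56, 33 bp.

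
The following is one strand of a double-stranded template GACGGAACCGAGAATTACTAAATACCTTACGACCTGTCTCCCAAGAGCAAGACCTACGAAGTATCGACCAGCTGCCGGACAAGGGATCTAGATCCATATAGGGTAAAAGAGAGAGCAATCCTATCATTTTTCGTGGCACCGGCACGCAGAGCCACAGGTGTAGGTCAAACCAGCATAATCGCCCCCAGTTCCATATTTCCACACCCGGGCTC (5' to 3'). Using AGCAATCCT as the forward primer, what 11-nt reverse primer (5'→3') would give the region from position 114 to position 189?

5'-ACTGGGGGCGA-3'

The product's 3' end on the top strand is position 189.
The reverse primer anneals to the top strand over positions 179–189, i.e. to TCGCCCCCAGT.
Its sequence written 5'→3' is the reverse complement: ACTGGGGGCGA.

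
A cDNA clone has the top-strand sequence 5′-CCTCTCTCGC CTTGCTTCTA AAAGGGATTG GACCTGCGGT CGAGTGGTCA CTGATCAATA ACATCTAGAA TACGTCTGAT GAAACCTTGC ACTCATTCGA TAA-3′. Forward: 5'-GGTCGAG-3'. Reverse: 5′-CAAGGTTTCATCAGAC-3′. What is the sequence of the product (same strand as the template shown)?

5'-GGTCGAGTGGTCACTGATCAATAACATCTAGAATACGTCTGATGAAACCTTG-3'

Forward primer GGTCGAG is found on the top strand at positions 38–44.
The reverse primer's reverse complement is GTCTGATGAAACCTTG, which matches the template at positions 74–89.
The product is the template from position 38 through 89 (52 bp).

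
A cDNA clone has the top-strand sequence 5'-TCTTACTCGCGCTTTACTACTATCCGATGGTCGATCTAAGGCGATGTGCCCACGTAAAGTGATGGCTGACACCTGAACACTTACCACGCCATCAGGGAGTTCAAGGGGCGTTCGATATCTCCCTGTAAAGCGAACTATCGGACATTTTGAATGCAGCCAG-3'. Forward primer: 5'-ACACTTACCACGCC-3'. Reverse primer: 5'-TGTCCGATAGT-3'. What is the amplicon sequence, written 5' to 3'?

5'-ACACTTACCACGCCATCAGGGAGTTCAAGGGGCGTTCGATATCTCCCTGTAAAGCGAACTATCGGACA-3'

The forward primer matches the template at positions 77–90.
The reverse primer's reverse complement is ACTATCGGACA, which matches the template at positions 134–144.
The product is the template from position 77 through 144 (68 bp).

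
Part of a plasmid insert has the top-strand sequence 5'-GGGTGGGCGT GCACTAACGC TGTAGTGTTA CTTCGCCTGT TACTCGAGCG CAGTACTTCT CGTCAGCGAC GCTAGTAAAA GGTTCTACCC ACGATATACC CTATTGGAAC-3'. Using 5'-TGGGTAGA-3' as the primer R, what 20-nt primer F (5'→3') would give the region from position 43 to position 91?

5'-CTCGAGCGCAGTACTTCTCG-3'

The reverse primer's reverse complement TCTACCCA matches the template at positions 84–91; the product starts at position 43.
The forward primer is identical to the top strand over positions 43–62: CTCGAGCGCAGTACTTCTCG.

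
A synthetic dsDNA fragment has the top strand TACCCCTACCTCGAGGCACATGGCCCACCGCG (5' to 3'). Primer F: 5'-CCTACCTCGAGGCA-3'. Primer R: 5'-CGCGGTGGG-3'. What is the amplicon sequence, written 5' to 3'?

The forward primer matches the template at positions 5–18.
Reverse complement of the reverse primer: CCCACCGCG. This occurs on the top strand at positions 24–32.
The product is the template from position 5 through 32 (28 bp).

5'-CCTACCTCGAGGCACATGGCCCACCGCG-3'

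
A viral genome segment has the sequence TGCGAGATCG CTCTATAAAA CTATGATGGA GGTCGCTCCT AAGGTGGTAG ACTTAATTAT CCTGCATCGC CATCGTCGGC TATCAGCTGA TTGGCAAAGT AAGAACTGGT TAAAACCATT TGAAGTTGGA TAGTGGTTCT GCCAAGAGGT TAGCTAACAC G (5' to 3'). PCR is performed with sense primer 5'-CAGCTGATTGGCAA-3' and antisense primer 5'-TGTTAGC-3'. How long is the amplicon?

76 bp

The forward primer matches the template at positions 84–97.
The reverse primer's reverse complement is GCTAACA, which matches the template at positions 153–159.
Product length = (reverse-primer end) − (forward-primer start) + 1 = 159 − 84 + 1 = 76 bp.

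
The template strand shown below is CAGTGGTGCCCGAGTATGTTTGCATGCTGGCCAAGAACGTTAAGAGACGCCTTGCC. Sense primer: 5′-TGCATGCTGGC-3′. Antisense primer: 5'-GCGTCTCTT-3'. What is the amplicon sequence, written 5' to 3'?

5'-TGCATGCTGGCCAAGAACGTTAAGAGACGC-3'

Forward primer TGCATGCTGGC is found on the top strand at positions 21–31.
The reverse primer's reverse complement is AAGAGACGC, which matches the template at positions 42–50.
The product is the template from position 21 through 50 (30 bp).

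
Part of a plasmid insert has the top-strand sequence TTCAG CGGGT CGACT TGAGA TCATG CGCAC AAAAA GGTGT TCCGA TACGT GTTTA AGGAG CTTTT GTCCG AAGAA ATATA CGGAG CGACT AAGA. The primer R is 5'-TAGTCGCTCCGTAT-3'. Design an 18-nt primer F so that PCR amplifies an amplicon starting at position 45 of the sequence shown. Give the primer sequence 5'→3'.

5'-ATACGTGTTTAAGGAGCT-3'

The reverse primer's reverse complement ATACGGAGCGACTA matches the template at positions 78–91; the product starts at position 45.
The forward primer is identical to the top strand over positions 45–62: ATACGTGTTTAAGGAGCT.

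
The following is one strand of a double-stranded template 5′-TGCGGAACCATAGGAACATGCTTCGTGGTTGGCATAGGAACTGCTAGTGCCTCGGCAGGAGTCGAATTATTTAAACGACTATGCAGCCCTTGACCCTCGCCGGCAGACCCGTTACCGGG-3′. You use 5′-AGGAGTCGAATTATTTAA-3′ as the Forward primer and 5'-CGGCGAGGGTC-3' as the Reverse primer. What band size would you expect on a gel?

Scanning the template, AGGAGTCGAATTATTTAA occurs at positions 57–74; this primer anneals to the bottom strand there with its 3' end pointing downstream.
Reverse complement of the reverse primer: GACCCTCGCCG. This occurs on the top strand at positions 92–102.
Amplicon spans positions 57–102: 46 bp.

46 bp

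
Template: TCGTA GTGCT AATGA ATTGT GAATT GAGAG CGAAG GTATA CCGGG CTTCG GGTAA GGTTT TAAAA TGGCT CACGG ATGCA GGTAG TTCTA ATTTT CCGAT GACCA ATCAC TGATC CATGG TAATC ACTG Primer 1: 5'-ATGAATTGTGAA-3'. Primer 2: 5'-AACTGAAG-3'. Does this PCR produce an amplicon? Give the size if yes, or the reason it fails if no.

No product — primer 2 has no binding site in the template.

Primer 2 (AACTGAAG) does not match the top strand, and its reverse complement CTTCAGTT does not match either.
With no annealing site for primer 2, no amplification occurs.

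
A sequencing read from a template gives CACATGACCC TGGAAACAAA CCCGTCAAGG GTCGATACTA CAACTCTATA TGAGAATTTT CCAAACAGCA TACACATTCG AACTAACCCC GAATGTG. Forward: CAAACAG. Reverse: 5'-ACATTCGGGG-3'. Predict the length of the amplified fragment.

35 bp

The forward primer matches the template at positions 62–68.
Reverse complement of the reverse primer: CCCCGAATGT. This occurs on the top strand at positions 87–96.
Amplicon spans positions 62–96: 35 bp.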